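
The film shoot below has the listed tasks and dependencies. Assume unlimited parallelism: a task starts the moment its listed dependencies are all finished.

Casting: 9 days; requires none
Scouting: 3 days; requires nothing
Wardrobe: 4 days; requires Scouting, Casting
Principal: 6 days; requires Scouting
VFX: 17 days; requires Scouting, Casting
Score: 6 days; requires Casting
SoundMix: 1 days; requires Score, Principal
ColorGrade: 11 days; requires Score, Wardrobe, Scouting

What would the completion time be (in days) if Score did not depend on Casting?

Before: longest chain Casting→VFX = 9+17 = 26, finish 26.
Without Casting→Score, Score's earliest start moves from 9 to 0.
The longest chain is now Casting→VFX = 9+17 = 26, so the film shoot takes 26 days.

26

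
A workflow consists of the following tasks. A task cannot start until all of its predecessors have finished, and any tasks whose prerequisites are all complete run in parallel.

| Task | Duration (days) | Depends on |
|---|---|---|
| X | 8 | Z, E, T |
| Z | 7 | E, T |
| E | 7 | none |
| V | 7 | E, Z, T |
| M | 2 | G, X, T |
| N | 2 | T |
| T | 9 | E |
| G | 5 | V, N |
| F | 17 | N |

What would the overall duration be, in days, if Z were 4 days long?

35

The binding path is E→T→Z→V→G→M = 7+9+7+7+5+2 = 37; finish at 37 days.
Z lies on that path, so at 4 days the path becomes 34 days.
Now E→T→N→F = 7+9+2+17 = 35 is longest, so the finish becomes 35 days.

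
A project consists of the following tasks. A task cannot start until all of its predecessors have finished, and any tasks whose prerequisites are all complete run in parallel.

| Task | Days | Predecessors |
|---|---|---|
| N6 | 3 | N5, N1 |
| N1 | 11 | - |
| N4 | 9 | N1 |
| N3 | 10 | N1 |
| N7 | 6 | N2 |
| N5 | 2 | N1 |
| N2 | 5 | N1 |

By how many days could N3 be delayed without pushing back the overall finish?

Critical path: N1→N2→N7 = 11+5+6 = 22, so the finish is 22 days.
The longest chain containing N3 totals 21 days.
Slack of N3 = 12 − 11 = 1 day.

1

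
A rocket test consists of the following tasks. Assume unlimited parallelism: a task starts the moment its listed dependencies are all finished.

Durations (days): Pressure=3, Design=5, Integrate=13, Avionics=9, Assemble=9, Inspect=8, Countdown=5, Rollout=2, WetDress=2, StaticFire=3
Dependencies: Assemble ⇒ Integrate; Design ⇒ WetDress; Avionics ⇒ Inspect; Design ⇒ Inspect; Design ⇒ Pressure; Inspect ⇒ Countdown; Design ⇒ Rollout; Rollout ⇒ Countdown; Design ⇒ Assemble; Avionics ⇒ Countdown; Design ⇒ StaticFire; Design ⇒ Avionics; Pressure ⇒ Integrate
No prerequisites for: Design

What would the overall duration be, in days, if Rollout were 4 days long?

Critical path before the change: Design→Avionics→Inspect→Countdown = 5+9+8+5 = 27 giving 27 days.
Rollout has 15 days of float (longest path through it is 12).
No other chain overtakes it, so the finish is 27 days.

27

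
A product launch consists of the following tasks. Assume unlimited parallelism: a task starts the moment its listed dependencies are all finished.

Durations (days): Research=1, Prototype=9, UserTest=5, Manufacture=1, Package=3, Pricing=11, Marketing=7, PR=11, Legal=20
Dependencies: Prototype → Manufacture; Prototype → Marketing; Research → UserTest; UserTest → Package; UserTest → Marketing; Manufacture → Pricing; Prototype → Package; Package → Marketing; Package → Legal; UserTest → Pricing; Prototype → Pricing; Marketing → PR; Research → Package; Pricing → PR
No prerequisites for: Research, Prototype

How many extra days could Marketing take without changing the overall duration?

2

Critical path: Prototype→Manufacture→Pricing→PR = 9+1+11+11 = 32, so the finish is 32 days.
The longest chain containing Marketing totals 30 days.
Slack of Marketing = 14 − 12 = 2 days.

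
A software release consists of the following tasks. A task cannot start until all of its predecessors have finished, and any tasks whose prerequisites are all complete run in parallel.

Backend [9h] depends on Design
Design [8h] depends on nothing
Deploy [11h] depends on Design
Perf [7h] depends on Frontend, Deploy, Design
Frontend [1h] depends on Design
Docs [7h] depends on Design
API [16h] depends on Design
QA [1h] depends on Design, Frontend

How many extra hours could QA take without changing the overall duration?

Critical path: Design→Deploy→Perf = 8+11+7 = 26, so the finish is 26 hours.
Longest path through QA: 10 hours (earliest finish 10, latest finish 26).
So QA can slip 26 − 10 = 16 hours.

16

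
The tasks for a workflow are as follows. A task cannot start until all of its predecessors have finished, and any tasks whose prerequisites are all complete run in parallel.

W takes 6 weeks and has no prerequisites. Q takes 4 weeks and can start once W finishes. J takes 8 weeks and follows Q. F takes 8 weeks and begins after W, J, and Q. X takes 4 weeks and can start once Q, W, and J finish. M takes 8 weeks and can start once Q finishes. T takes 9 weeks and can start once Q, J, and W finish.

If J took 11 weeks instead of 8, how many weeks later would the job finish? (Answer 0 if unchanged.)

The binding path is W→Q→J→T = 6+4+8+9 = 27; finish at 27 weeks.
Since J is critical, the +3 change carries straight to that chain (now 30 weeks).
No other chain overtakes it, so the finish is 30 weeks.
Change in finish: 30 − 27 = +3 weeks.

3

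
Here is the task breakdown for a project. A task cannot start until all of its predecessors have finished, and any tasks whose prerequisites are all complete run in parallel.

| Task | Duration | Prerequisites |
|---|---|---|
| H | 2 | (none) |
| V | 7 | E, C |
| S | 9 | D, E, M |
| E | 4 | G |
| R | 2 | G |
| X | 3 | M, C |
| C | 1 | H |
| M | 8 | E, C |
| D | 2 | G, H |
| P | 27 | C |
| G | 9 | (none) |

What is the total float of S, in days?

The longest chain is G→E→M→S = 9+4+8+9 = 30; overall finish 30 days.
S finishes as early as 30 and must finish by 30.
Slack of S = 21 − 21 = 0 days.

0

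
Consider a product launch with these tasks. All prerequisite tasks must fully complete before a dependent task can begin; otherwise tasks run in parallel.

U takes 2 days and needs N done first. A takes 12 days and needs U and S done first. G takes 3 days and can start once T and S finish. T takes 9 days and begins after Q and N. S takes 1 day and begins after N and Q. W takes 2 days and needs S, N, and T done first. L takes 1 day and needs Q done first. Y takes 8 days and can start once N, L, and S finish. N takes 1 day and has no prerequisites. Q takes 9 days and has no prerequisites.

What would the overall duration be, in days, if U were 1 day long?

22

Actual critical path: Q→S→A = 9+1+12 = 22 ⇒ 22 days.
U has 7 days of float (longest path through it is 15).
No other chain overtakes it, so the finish is 22 days.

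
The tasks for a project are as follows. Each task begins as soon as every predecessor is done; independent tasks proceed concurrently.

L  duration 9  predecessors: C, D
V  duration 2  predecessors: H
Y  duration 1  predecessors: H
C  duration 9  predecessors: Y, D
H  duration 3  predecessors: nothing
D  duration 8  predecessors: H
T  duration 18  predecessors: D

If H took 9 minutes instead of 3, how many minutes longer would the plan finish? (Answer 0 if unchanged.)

6

As given, the longest chain is H→D→C→L = 3+8+9+9 = 29, so the finish is 29 minutes.
Since H is critical, the +6 change carries straight to that chain (now 35 minutes).
That remains the longest chain; total 35 minutes.
Change in finish: 35 − 29 = +6 minutes.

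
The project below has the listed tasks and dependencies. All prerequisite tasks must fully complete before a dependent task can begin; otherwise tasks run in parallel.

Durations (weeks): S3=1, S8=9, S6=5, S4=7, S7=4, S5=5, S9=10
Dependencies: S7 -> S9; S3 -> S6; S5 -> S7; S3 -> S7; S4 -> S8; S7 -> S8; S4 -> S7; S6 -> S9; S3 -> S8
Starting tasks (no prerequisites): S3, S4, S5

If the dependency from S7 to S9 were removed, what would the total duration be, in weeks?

Before: longest chain S4→S7→S9 = 7+4+10 = 21, finish 21.
Without S7→S9, S9's earliest start moves from 11 to 6.
After: S4→S7→S8 = 7+4+9 = 20 → 20 weeks.

20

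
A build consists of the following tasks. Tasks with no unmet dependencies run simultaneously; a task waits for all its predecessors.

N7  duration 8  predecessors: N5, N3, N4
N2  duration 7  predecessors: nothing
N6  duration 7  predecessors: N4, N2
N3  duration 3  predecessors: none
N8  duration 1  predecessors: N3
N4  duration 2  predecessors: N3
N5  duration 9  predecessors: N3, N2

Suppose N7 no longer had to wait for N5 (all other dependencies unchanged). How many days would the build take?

16

Before: longest chain N2→N5→N7 = 7+9+8 = 24, finish 24.
Without N5→N7, N7's earliest start moves from 16 to 5.
After: N2→N5 = 7+9 = 16 → 16 days.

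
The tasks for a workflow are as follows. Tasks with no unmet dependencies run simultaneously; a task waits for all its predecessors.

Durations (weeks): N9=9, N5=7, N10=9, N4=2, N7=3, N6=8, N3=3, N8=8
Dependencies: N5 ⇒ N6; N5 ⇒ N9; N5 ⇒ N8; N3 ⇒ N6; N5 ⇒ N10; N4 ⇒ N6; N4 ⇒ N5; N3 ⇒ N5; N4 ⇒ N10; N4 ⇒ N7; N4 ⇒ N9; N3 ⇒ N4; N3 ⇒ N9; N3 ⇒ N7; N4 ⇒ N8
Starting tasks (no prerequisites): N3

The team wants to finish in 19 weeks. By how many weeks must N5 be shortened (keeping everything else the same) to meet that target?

Current finish: 21 weeks; target: 19.
N5 is on every critical path, so each week cut from N5 cuts the finish by one (this holds down to a finish of 15).
Need 21 − 19 = 2 weeks off N5 → N5 becomes 5 weeks, finish becomes 19.

2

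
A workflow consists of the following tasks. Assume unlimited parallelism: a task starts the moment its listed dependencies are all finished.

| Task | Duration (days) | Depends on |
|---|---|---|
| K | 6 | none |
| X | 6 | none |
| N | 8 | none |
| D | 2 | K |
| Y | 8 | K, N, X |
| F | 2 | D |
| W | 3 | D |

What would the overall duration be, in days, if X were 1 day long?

Critical path before the change: N→Y = 8+8 = 16 giving 16 days.
X is off the critical path — its longest chain is 14 days, giving 2 of slack.
No other chain overtakes it, so the finish is 16 days.

16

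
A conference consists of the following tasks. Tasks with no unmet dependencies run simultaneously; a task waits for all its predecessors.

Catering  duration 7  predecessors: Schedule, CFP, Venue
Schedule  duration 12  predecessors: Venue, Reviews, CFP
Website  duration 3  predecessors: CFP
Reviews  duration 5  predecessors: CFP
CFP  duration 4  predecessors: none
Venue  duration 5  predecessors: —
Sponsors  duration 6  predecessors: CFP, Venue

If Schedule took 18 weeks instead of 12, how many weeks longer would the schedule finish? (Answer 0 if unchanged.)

6

As given, the longest chain is CFP→Reviews→Schedule→Catering = 4+5+12+7 = 28, so the finish is 28 weeks.
Schedule lies on that path, so at 18 weeks the path becomes 34 weeks.
That remains the longest chain; total 34 weeks.
Change in finish: 34 − 28 = +6 weeks.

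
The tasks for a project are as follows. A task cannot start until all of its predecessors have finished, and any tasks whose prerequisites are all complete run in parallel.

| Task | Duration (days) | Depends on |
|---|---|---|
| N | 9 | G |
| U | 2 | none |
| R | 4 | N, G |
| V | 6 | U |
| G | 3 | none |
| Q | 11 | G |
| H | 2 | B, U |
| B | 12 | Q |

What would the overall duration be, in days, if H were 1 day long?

27

Actual critical path: G→Q→B→H = 3+11+12+2 = 28 ⇒ 28 days.
H lies on that path, so at 1 day the path becomes 27 days.
No other chain overtakes it, so the finish is 27 days.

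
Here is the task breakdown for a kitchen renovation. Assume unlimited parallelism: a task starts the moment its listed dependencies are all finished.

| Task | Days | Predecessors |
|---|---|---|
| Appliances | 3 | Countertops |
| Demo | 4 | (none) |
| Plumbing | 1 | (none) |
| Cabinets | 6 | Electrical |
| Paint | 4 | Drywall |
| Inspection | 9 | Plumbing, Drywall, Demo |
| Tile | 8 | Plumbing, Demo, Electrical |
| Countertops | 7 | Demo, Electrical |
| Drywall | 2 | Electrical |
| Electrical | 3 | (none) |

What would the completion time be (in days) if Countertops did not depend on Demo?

Before: longest chain Demo→Countertops→Appliances = 4+7+3 = 14, finish 14.
Without Demo→Countertops, Countertops's earliest start moves from 4 to 3.
New critical path: Electrical→Drywall→Inspection = 3+2+9 = 14 ⇒ 14 days.

14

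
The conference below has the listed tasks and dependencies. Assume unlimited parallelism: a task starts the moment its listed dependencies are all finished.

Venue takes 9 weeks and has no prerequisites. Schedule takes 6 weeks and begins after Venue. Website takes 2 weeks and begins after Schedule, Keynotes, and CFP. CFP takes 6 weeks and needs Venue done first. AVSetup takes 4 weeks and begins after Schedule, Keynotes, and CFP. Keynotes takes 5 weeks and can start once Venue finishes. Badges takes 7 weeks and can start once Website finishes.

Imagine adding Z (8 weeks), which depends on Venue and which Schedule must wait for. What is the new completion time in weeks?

Originally the job takes 24 weeks.
With Z inserted, Schedule now waits for max(Venue, Z).
New critical path: Venue→Z→Schedule→Website→Badges = 9+8+6+2+7 = 32 ⇒ 32 weeks.

32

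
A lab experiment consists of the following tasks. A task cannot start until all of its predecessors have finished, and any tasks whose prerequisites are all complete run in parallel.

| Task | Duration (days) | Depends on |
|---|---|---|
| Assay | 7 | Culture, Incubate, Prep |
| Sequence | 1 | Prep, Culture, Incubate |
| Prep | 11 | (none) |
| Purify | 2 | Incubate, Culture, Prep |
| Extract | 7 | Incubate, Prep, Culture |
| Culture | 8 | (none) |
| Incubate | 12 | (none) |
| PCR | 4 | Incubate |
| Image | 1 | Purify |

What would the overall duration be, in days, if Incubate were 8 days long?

Baseline: Incubate→Extract = 12+7 = 19 → 19 days.
Incubate lies on that path, so at 8 days the path becomes 15 days.
The binding chain switches to Prep→Extract = 11+7 = 18; finish 18 days.

18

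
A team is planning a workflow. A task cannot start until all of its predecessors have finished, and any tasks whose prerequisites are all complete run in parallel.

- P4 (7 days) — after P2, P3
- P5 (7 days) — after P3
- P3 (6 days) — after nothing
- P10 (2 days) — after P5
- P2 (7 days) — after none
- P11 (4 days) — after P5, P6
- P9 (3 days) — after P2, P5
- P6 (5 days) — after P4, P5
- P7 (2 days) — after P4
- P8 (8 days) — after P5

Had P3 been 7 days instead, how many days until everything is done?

23

Actual critical path: P2→P4→P6→P11 = 7+7+5+4 = 23 ⇒ 23 days.
P3 has 1 day of float (longest path through it is 22).
That remains the longest chain; total 23 days.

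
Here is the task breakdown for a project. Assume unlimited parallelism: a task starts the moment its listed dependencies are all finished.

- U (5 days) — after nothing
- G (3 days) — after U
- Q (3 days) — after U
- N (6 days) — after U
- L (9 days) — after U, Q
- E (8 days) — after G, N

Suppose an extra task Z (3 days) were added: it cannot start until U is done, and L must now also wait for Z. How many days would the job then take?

19

Originally the job takes 19 days.
With Z inserted, L now waits for max(U, Q, Z).
New critical path: U→N→E = 5+6+8 = 19 ⇒ 19 days.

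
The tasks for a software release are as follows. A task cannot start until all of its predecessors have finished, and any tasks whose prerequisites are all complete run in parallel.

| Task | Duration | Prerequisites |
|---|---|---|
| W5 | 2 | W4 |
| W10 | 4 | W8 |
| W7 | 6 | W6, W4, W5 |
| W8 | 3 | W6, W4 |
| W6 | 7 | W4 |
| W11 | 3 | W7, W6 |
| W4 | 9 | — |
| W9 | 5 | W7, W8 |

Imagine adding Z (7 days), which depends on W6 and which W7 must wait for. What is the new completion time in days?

34

Originally the plan takes 27 days.
With Z inserted, W7 now waits for max(W6, W4, W5, Z).
New critical path: W4→W6→Z→W7→W9 = 9+7+7+6+5 = 34 ⇒ 34 days.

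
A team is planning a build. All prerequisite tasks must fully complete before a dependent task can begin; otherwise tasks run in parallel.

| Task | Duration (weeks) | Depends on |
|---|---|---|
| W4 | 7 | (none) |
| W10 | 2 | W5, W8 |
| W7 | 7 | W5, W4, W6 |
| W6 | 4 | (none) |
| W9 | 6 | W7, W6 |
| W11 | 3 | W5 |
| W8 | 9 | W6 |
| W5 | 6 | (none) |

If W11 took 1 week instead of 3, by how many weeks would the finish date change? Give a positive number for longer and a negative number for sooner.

0

As given, the longest chain is W4→W7→W9 = 7+7+6 = 20, so the finish is 20 weeks.
The longest path through W11 is only 9 weeks, so W11 has float 11.
No other chain overtakes it, so the finish is 20 weeks.
Change in finish: 20 − 20 = +0 weeks.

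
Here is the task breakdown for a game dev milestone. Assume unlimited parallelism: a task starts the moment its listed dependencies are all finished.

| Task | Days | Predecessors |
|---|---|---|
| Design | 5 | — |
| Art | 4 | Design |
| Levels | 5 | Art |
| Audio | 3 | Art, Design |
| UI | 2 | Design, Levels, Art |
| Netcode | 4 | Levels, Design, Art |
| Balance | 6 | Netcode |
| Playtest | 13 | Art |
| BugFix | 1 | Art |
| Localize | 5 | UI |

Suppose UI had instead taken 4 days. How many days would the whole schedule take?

24

As given, the longest chain is Design→Art→Levels→Netcode→Balance = 5+4+5+4+6 = 24, so the finish is 24 days.
The longest path through UI is only 21 days, so UI has float 3.
The critical path is still Design→Art→Levels→Netcode→Balance; finish is now 24 days.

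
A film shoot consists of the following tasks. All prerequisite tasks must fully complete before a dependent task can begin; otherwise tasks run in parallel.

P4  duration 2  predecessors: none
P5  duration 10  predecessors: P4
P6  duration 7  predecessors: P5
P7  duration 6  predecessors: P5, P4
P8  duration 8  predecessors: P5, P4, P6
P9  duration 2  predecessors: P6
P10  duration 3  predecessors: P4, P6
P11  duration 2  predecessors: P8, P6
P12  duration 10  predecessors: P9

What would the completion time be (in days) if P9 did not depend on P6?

With the dependency in place, P4→P5→P6→P9→P12 = 2+10+7+2+10 = 31 sets the finish at 31 days.
Without P6→P9, P9's earliest start moves from 19 to 0.
The longest chain is now P4→P5→P6→P8→P11 = 2+10+7+8+2 = 29, so the job takes 29 days.

29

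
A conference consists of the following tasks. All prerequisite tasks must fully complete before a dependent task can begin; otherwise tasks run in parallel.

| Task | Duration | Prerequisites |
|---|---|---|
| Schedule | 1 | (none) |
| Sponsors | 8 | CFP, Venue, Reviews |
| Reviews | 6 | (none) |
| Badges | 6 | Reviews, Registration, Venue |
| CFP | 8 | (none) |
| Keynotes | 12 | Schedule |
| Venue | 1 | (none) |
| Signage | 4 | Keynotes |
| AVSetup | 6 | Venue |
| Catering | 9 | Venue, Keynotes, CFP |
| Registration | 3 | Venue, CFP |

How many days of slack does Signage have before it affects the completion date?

5

Critical path: Schedule→Keynotes→Catering = 1+12+9 = 22, so the finish is 22 days.
Signage finishes as early as 17 and must finish by 22.
So Signage can slip 22 − 17 = 5 days.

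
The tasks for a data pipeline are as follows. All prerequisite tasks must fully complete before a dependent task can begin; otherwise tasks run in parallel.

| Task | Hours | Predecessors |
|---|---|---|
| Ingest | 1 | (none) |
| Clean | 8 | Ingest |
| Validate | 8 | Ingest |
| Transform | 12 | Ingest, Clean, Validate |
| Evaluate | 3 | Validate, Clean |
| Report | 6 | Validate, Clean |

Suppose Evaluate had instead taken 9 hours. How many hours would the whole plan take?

The binding path is Ingest→Clean→Transform = 1+8+12 = 21; finish at 21 hours.
Evaluate has 9 hours of float (longest path through it is 12).
No other chain overtakes it, so the finish is 21 hours.

21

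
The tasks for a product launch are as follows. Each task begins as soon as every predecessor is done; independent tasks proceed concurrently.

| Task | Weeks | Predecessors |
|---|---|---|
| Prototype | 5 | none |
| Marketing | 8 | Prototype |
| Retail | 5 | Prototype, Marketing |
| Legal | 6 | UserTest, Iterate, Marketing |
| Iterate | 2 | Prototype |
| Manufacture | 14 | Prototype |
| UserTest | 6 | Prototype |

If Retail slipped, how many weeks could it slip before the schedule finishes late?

Critical path: Prototype→Manufacture = 5+14 = 19, so the finish is 19 weeks.
Retail finishes as early as 18 and must finish by 19.
Float = 19 − 18 = 1.

1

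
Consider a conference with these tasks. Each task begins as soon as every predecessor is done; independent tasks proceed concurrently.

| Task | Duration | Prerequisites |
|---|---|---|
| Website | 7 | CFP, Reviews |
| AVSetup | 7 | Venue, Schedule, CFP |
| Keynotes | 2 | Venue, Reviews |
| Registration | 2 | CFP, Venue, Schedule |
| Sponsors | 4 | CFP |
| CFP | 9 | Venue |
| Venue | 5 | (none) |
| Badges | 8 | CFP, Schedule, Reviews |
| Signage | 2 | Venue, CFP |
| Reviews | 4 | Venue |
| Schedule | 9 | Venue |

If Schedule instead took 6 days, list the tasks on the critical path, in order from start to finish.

The binding path is Venue→Schedule→Badges = 5+9+8 = 22; finish at 22 days.
Schedule lies on that path, so at 6 days the path becomes 19 days.
The binding chain switches to Venue→CFP→Badges = 5+9+8 = 22; finish 22 days.

Venue, CFP, Badges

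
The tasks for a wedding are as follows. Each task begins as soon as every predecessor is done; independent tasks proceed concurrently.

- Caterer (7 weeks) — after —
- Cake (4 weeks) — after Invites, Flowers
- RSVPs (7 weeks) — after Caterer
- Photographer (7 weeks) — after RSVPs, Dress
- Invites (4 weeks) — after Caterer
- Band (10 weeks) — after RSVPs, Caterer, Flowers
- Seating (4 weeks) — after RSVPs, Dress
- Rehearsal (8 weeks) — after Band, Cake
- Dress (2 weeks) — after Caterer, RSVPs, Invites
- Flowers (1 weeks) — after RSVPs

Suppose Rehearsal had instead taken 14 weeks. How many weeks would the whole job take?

Critical path before the change: Caterer→RSVPs→Flowers→Band→Rehearsal = 7+7+1+10+8 = 33 giving 33 weeks.
Rehearsal is on the critical path; changing it to 14 makes that path 39 weeks.
No other chain overtakes it, so the finish is 39 weeks.

39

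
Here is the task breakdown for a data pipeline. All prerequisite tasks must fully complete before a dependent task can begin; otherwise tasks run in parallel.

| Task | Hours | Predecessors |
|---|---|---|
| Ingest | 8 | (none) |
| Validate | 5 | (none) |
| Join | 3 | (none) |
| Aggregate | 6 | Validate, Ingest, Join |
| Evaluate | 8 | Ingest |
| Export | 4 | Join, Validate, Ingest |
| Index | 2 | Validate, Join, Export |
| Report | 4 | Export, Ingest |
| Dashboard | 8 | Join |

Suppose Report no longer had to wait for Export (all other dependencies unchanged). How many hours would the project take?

16

With the dependency in place, Ingest→Evaluate = 8+8 = 16 sets the finish at 16 hours.
Without Export→Report, Report's earliest start moves from 12 to 8.
The longest chain is now Ingest→Evaluate = 8+8 = 16, so the project takes 16 hours.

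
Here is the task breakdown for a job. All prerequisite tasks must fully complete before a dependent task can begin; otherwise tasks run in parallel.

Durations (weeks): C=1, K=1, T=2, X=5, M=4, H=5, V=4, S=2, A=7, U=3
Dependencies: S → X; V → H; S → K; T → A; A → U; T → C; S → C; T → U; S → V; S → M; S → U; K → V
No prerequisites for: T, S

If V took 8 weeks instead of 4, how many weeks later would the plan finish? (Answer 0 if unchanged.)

The binding path is S→K→V→H = 2+1+4+5 = 12; finish at 12 weeks.
Since V is critical, the +4 change carries straight to that chain (now 16 weeks).
No other chain overtakes it, so the finish is 16 weeks.
Change in finish: 16 − 12 = +4 weeks.

4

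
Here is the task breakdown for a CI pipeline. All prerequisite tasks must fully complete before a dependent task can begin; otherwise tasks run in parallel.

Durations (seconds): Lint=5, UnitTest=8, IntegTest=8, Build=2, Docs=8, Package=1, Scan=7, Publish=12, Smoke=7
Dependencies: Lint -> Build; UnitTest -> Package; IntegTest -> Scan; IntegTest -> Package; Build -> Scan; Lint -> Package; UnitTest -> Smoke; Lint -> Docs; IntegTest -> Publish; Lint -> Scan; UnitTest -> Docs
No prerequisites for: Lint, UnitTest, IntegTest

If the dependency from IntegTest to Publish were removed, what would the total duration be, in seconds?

Before: longest chain IntegTest→Publish = 8+12 = 20, finish 20.
Without IntegTest→Publish, Publish's earliest start moves from 8 to 0.
The longest chain is now UnitTest→Docs = 8+8 = 16, so the plan takes 16 seconds.

16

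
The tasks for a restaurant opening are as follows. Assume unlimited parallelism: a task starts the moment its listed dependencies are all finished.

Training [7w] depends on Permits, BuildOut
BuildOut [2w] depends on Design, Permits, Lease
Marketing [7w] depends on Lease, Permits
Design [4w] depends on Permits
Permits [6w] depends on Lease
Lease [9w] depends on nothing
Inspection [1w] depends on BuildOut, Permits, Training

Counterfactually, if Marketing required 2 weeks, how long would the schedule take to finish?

Actual critical path: Lease→Permits→Design→BuildOut→Training→Inspection = 9+6+4+2+7+1 = 29 ⇒ 29 weeks.
The longest path through Marketing is only 22 weeks, so Marketing has float 7.
The critical path is still Lease→Permits→Design→BuildOut→Training→Inspection; finish is now 29 weeks.

29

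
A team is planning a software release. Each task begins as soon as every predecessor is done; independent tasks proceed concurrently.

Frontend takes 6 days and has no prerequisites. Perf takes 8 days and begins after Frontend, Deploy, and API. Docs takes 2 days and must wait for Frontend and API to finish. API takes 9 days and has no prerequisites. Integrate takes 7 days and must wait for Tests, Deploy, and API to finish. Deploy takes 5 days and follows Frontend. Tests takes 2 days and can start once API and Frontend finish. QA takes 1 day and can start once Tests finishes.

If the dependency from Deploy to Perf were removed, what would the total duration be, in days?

Before: longest chain Frontend→Deploy→Perf = 6+5+8 = 19, finish 19.
Without Deploy→Perf, Perf's earliest start moves from 11 to 9.
The longest chain is now Frontend→Deploy→Integrate = 6+5+7 = 18, so the project takes 18 days.

18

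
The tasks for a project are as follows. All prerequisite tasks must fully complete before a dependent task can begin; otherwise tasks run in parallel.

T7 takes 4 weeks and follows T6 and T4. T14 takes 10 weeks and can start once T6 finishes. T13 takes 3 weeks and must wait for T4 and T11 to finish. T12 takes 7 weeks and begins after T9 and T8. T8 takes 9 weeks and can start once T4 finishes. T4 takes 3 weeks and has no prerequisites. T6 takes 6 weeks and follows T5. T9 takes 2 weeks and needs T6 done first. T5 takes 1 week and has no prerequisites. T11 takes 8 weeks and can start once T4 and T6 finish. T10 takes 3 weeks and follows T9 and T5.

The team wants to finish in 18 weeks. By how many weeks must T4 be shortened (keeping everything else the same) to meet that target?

1

Current finish: 19 weeks; target: 18.
T4 is on every critical path, so each week cut from T4 cuts the finish by one (this holds down to a finish of 18).
Need 19 − 18 = 1 week off T4 → T4 becomes 2 weeks, finish becomes 18.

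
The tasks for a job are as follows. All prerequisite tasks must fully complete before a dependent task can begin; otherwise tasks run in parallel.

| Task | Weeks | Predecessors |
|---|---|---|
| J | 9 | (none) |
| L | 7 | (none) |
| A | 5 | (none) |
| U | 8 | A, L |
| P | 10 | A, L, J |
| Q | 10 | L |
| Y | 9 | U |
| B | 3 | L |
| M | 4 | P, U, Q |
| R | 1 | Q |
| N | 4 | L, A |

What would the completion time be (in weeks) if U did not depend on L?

Original critical path: L→U→Y = 7+8+9 = 24 ⇒ 24 weeks.
Without L→U, U's earliest start moves from 7 to 5.
The longest chain is now J→P→M = 9+10+4 = 23, so the schedule takes 23 weeks.

23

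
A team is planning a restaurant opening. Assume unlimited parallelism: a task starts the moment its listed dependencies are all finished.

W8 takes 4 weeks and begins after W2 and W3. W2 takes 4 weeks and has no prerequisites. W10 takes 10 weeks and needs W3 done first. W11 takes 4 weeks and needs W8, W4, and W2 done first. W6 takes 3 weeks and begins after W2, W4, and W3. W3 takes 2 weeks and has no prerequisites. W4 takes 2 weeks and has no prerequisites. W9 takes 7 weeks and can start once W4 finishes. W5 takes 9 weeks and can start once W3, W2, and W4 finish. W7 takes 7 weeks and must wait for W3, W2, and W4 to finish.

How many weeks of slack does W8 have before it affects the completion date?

1

W2→W5 = 4+9 = 13 sets the makespan at 13 weeks.
The longest chain containing W8 totals 12 weeks.
So W8 can slip 9 − 8 = 1 week.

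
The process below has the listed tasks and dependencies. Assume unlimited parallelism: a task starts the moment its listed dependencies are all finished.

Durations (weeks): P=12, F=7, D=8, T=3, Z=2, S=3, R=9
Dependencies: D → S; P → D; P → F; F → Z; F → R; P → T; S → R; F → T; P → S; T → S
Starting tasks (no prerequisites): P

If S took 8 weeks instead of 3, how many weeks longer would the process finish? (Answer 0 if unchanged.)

Critical path before the change: P→F→T→S→R = 12+7+3+3+9 = 34 giving 34 weeks.
Since S is critical, the +5 change carries straight to that chain (now 39 weeks).
That remains the longest chain; total 39 weeks.
Change in finish: 39 − 34 = +5 weeks.

5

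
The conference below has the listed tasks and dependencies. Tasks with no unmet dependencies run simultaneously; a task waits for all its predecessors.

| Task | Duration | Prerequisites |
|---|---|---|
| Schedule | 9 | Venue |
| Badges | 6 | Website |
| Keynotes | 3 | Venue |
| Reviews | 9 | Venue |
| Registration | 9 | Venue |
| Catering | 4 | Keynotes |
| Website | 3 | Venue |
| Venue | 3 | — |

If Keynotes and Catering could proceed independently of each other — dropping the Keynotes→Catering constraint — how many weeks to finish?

Before: longest chain Venue→Reviews = 3+9 = 12, finish 12.
Without Keynotes→Catering, Catering's earliest start moves from 6 to 0.
New critical path: Venue→Reviews = 3+9 = 12 ⇒ 12 weeks.

12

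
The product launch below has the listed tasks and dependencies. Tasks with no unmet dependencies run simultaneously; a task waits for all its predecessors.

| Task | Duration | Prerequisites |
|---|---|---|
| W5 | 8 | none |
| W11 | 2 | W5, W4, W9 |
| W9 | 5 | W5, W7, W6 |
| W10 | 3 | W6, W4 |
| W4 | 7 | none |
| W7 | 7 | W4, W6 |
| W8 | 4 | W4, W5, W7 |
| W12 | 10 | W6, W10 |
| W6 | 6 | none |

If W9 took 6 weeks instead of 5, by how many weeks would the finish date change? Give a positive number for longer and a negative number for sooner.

1

Baseline: W4→W7→W9→W11 = 7+7+5+2 = 21 → 21 weeks.
W9 lies on that path, so at 6 weeks the path becomes 22 weeks.
No other chain overtakes it, so the finish is 22 weeks.
Change in finish: 22 − 21 = +1 weeks.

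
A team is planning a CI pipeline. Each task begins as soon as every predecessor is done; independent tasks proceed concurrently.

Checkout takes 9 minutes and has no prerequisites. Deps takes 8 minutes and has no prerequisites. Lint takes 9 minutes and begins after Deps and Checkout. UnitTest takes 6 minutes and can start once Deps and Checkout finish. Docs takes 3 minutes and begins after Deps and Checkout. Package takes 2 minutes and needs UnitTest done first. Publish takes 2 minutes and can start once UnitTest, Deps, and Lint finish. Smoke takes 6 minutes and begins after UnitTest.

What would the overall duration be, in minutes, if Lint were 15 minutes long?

Baseline: Checkout→UnitTest→Smoke = 9+6+6 = 21 → 21 minutes.
Lint is off the critical path — its longest chain is 20 minutes, giving 1 of slack.
Now Checkout→Lint→Publish = 9+15+2 = 26 is longest, so the finish becomes 26 minutes.

26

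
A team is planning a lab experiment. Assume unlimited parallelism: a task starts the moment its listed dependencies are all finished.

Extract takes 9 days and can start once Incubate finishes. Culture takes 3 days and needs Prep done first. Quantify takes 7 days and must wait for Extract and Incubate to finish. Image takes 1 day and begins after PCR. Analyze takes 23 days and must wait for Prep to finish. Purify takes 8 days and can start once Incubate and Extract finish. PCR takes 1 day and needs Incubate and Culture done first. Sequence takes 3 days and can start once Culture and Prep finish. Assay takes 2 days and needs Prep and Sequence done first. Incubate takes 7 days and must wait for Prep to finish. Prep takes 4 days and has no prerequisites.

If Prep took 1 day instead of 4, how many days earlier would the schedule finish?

3

As given, the longest chain is Prep→Incubate→Extract→Purify = 4+7+9+8 = 28, so the finish is 28 days.
Prep is on the critical path; changing it to 1 makes that path 25 days.
No other chain overtakes it, so the finish is 25 days.
Change in finish: 25 − 28 = -3 days.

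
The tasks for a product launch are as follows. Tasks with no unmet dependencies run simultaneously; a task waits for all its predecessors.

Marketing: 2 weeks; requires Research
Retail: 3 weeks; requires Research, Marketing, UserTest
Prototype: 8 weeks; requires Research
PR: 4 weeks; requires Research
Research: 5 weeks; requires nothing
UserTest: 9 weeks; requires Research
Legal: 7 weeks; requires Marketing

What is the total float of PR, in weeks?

Research→UserTest→Retail = 5+9+3 = 17 sets the makespan at 17 weeks.
Longest path through PR: 9 weeks (earliest finish 9, latest finish 17).
So PR can slip 17 − 9 = 8 weeks.

8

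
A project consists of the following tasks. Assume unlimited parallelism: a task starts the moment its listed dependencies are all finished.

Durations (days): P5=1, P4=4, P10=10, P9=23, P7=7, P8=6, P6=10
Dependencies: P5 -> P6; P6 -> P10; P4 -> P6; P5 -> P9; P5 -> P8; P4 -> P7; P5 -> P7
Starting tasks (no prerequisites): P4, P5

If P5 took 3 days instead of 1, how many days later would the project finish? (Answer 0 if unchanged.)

2

Baseline: P5→P9 = 1+23 = 24 → 24 days.
P5 is on the critical path; changing it to 3 makes that path 26 days.
That remains the longest chain; total 26 days.
Change in finish: 26 − 24 = +2 days.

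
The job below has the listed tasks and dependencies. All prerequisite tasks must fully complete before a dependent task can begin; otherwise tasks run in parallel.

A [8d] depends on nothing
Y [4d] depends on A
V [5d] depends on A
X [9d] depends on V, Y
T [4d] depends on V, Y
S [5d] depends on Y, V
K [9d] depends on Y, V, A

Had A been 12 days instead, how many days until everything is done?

Actual critical path: A→V→X = 8+5+9 = 22 ⇒ 22 days.
A lies on that path, so at 12 days the path becomes 26 days.
No other chain overtakes it, so the finish is 26 days.

26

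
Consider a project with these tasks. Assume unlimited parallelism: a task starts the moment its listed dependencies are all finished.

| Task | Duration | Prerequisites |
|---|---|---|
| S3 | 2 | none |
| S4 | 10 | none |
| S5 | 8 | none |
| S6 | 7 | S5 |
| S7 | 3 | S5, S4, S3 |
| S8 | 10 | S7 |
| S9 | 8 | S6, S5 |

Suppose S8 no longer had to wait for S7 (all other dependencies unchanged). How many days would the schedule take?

With the dependency in place, S4→S7→S8 = 10+3+10 = 23 sets the finish at 23 days.
Without S7→S8, S8's earliest start moves from 13 to 0.
The longest chain is now S5→S6→S9 = 8+7+8 = 23, so the schedule takes 23 days.

23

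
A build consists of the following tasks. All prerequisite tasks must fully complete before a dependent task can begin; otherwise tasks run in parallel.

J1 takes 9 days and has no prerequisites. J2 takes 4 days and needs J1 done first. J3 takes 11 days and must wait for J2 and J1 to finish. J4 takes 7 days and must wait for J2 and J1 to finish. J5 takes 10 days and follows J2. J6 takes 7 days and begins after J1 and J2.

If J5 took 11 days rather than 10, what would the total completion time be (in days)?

24

Baseline: J1→J2→J3 = 9+4+11 = 24 → 24 days.
The longest path through J5 is only 23 days, so J5 has float 1.
The critical path is still J1→J2→J3; finish is now 24 days.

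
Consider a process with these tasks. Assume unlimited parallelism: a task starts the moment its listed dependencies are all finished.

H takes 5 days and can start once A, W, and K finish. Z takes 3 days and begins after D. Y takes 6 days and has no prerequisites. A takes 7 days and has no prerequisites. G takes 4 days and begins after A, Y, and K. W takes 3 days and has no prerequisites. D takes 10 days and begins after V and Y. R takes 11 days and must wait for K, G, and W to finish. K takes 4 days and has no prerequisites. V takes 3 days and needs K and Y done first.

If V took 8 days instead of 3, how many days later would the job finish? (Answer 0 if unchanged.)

5

The binding path is Y→V→D→Z = 6+3+10+3 = 22; finish at 22 days.
Since V is critical, the +5 change carries straight to that chain (now 27 days).
No other chain overtakes it, so the finish is 27 days.
Change in finish: 27 − 22 = +5 days.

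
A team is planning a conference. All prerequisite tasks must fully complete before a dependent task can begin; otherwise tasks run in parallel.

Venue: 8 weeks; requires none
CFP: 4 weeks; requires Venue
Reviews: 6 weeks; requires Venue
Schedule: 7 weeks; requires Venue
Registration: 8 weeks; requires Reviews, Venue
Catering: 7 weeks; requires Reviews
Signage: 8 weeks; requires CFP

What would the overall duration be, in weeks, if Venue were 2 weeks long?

Critical path before the change: Venue→Reviews→Registration = 8+6+8 = 22 giving 22 weeks.
Venue is on the critical path; changing it to 2 makes that path 16 weeks.
No other chain overtakes it, so the finish is 16 weeks.

16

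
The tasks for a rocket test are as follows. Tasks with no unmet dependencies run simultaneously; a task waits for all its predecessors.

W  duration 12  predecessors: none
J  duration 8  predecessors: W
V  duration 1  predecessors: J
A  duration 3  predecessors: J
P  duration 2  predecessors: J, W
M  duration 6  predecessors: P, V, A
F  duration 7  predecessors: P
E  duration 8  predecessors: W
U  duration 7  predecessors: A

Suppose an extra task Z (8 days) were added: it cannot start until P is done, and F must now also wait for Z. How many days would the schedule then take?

37

Originally the schedule takes 30 days.
With Z inserted, F now waits for max(P, Z).
New critical path: W→J→P→Z→F = 12+8+2+8+7 = 37 ⇒ 37 days.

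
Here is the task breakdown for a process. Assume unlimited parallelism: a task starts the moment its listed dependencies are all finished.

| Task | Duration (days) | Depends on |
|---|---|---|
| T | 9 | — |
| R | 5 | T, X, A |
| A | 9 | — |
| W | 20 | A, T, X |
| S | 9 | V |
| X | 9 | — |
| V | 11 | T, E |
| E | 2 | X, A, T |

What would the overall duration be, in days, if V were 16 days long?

36

Baseline: T→E→V→S = 9+2+11+9 = 31 → 31 days.
Since V is critical, the +5 change carries straight to that chain (now 36 days).
That remains the longest chain; total 36 days.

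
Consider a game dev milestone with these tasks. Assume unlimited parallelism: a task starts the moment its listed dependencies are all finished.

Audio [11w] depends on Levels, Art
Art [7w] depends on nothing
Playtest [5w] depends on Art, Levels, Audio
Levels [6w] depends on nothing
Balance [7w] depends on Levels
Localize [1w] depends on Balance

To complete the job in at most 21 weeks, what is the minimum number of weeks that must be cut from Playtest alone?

Current finish: 23 weeks; target: 21.
Playtest is on every critical path, so each week cut from Playtest cuts the finish by one (this holds down to a finish of 19).
Need 23 − 21 = 2 weeks off Playtest → Playtest becomes 3 weeks, finish becomes 21.

2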